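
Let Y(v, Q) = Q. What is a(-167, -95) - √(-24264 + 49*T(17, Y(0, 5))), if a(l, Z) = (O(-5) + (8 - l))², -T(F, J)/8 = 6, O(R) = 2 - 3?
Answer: 30276 - 2*I*√6654 ≈ 30276.0 - 163.14*I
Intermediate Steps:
O(R) = -1
T(F, J) = -48 (T(F, J) = -8*6 = -48)
a(l, Z) = (7 - l)² (a(l, Z) = (-1 + (8 - l))² = (7 - l)²)
a(-167, -95) - √(-24264 + 49*T(17, Y(0, 5))) = (-7 - 167)² - √(-24264 + 49*(-48)) = (-174)² - √(-24264 - 2352) = 30276 - √(-26616) = 30276 - 2*I*√6654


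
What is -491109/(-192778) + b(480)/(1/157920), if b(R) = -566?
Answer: -17231021505051/192778 ≈ -8.9383e+7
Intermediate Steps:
-491109/(-192778) + b(480)/(1/157920) = -491109/(-192778) - 566/(1/157920) = -491109*(-1/192778) - 566/1/157920 = 491109/192778 - 566*157920 = 491109/192778 - 89382720 = -17231021505051/192778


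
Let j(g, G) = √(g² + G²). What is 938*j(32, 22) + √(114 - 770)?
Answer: 1876*√377 + 4*I*√41 ≈ 36425.0 + 25.612*I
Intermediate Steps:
j(g, G) = √(G² + g²)
938*j(32, 22) + √(114 - 770) = 938*√(22² + 32²) + √(114 - 770) = 938*√(484 + 1024) + √(-656) = 938*√1508 + 4*I*√41 = 938*(2*√377) + 4*I*√41 = 1876*√377 + 4*I*√41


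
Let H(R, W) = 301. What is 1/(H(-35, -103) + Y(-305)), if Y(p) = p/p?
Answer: 1/302 ≈ 0.0033113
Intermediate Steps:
Y(p) = 1
1/(H(-35, -103) + Y(-305)) = 1/(301 + 1) = 1/302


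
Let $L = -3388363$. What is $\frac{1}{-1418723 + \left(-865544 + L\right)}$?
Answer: $- \frac{1}{5672630} \approx -1.7629 \cdot 10^{-7}$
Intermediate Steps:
$\frac{1}{-1418723 + \left(-865544 + L\right)} = \frac{1}{-1418723 - 4253907} = \frac{1}{-5672630} = - \frac{1}{5672630}$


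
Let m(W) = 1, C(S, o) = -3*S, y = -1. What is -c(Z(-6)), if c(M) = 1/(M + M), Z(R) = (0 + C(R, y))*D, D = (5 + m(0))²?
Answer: -1/1296 ≈ -0.00077160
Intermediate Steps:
D = 36 (D = (5 + 1)² = 6² = 36)
Z(R) = -108*R (Z(R) = (0 - 3*R)*36 = -3*R*36 = -108*R)
c(M) = 1/(2*M)
-c(Z(-6)) = -1/(2*((-108*(-6)))) = -1/(2*648) = -1*1/1296 = -1/1296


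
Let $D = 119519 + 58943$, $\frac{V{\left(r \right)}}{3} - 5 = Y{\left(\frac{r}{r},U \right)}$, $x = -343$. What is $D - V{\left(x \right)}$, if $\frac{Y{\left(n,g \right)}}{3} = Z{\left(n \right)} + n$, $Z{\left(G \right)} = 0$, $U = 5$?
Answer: $178438$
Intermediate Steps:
$Y{\left(n,g \right)} = 3 n$ ($Y{\left(n,g \right)} = 3 \left(0 + n\right) = 3 n$)
$V{\left(r \right)} = 24$ ($V{\left(r \right)} = 15 + 3 \cdot 3 \frac{r}{r} = 15 + 3 \cdot 3 \cdot 1 = 15 + 3 \cdot 3 = 15 + 9 = 24$)
$D = 178462$
$D - V{\left(x \right)} = 178462 - 24 = 178438$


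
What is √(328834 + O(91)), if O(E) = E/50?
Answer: √32883582/10 ≈ 573.44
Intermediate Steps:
O(E) = E/50 (O(E) = E*(1/50) = E/50)
√(328834 + O(91)) = √(328834 + (1/50)*91) = √(328834 + 91/50) = √(16441791/50) = √32883582/10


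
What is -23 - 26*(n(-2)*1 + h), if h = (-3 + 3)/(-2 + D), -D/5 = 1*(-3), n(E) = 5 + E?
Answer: -101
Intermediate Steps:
D = 15 (D = -5*(-3) = 15)
h = 0 (h = (-3 + 3)/(-2 + 15) = 0/13 = 0*(1/13) = 0)
-23 - 26*(n(-2)*1 + h) = -23 - 26*((5 - 2)*1 + 0) = -23 - 26*(3*1 + 0) = -23 - 26*(3 + 0) = -23 - 26*3 = -23 - 78 = -101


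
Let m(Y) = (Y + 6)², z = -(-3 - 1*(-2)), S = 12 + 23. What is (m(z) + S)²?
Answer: 7056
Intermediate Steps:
S = 35
z = 1 (z = -(-3 + 2) = -1*(-1) = 1)
m(Y) = (6 + Y)²
(m(z) + S)² = ((6 + 1)² + 35)² = (7² + 35)² = (49 + 35)² = 84² = 7056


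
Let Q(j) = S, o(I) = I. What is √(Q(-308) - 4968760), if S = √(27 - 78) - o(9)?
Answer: √(-4968769 + I*√51) ≈ 0.e-3 + 2229.1*I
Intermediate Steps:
S = -9 + I*√51 (S = √(27 - 78) - 1*9 = √(-51) - 9 = I*√51 - 9 = -9 + I*√51 ≈ -9.0 + 7.1414*I)
Q(j) = -9 + I*√51
√(Q(-308) - 4968760) = √((-9 + I*√51) - 4968760) = √(-4968769 + I*√51)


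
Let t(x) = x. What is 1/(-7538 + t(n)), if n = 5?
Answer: -1/7533 ≈ -0.00013275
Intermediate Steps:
1/(-7538 + t(n)) = 1/(-7538 + 5) = 1/(-7533) = -1/7533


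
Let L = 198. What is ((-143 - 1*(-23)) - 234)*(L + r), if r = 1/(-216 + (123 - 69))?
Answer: -1892425/27 ≈ -70090.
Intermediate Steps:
r = -1/162 (r = 1/(-216 + 54) = 1/(-162) = -1/162 ≈ -0.0061728)
((-143 - 1*(-23)) - 234)*(L + r) = ((-143 - 1*(-23)) - 234)*(198 - 1/162) = ((-143 + 23) - 234)*(32075/162) = (-120 - 234)*(32075/162) = -354*32075/162 = -1892425/27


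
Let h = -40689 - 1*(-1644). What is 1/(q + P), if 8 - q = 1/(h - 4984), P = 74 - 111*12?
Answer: -44029/55036249 ≈ -0.00080000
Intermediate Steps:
h = -39045 (h = -40689 + 1644 = -39045)
P = -1258 (P = 74 - 1332 = -1258)
q = 352233/44029 (q = 8 - 1/(-39045 - 4984) = 8 - 1/(-44029) = 8 - 1*(-1/44029) = 8 + 1/44029 = 352233/44029 ≈ 8.0000)
1/(q + P) = 1/(352233/44029 - 1258) = 1/(-55036249/44029) = -44029/55036249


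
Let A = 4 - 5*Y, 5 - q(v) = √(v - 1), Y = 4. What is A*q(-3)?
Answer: -80 + 32*I ≈ -80.0 + 32.0*I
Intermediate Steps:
q(v) = 5 - √(-1 + v) (q(v) = 5 - √(v - 1) = 5 - √(-1 + v))
A = -16 (A = 4 - 5*4 = 4 - 20 = -16)
A*q(-3) = -16*(5 - √(-1 - 3)) = -16*(5 - √(-4)) = -16*(5 - 2*I) = -80 + 32*I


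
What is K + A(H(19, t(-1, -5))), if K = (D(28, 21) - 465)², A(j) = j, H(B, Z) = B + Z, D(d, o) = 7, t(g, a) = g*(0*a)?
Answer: 209783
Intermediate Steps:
t(g, a) = 0 (t(g, a) = g*0 = 0)
K = 209764 (K = (7 - 465)² = (-458)² = 209764)
K + A(H(19, t(-1, -5))) = 209764 + (19 + 0) = 209764 + 19 = 209783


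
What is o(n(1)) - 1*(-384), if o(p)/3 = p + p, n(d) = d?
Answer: 390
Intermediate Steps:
o(p) = 6*p (o(p) = 3*(p + p) = 3*(2*p) = 6*p)
o(n(1)) - 1*(-384) = 6*1 - 1*(-384) = 6 + 384 = 390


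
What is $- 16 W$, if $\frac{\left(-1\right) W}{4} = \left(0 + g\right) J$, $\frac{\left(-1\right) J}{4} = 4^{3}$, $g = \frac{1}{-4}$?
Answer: $4096$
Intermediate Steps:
$g = - \frac{1}{4} \approx -0.25$
$J = -256$ ($J = - 4 \cdot 4^{3} = \left(-4\right) 64 = -256$)
$W = -256$ ($W = - 4 \left(0 - \frac{1}{4}\right) \left(-256\right) = - 4 \left(\left(- \frac{1}{4}\right) \left(-256\right)\right) = \left(-4\right) 64 = -256$)
$- 16 W = \left(-16\right) \left(-256\right) = 4096$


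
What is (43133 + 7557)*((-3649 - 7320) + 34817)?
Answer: 1208855120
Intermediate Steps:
(43133 + 7557)*((-3649 - 7320) + 34817) = 50690*(-10969 + 34817) = 50690*23848 = 1208855120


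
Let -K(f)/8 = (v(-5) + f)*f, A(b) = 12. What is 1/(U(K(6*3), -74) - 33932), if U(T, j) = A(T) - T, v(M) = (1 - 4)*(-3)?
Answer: -1/30032 ≈ -3.3298e-5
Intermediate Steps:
v(M) = 9 (v(M) = -3*(-3) = 9)
K(f) = -8*f*(9 + f) (K(f) = -8*(9 + f)*f = -8*f*(9 + f))
U(T, j) = 12 - T
1/(U(K(6*3), -74) - 33932) = 1/((12 - (-8)*6*3*(9 + 6*3)) - 33932) = 1/((12 - (-8)*18*(9 + 18)) - 33932) = 1/((12 - (-8)*18*27) - 33932) = 1/((12 - 1*(-3888)) - 33932) = 1/((12 + 3888) - 33932) = 1/(3900 - 33932) = 1/(-30032) = -1/30032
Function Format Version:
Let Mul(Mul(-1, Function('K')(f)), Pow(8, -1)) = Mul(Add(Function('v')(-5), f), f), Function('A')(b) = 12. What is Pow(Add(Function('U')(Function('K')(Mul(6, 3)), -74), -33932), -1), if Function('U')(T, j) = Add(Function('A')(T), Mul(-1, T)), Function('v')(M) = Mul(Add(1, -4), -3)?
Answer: Rational(-1, 30032) ≈ -3.3298e-5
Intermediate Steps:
Function('v')(M) = 9 (Function('v')(M) = Mul(-3, -3) = 9)
Function('K')(f) = Mul(-8, f, Add(9, f)) (Function('K')(f) = Mul(-8, Mul(Add(9, f), f)) = Mul(-8, Mul(f, Add(9, f))) = Mul(-8, f, Add(9, f)))
Function('U')(T, j) = Add(12, Mul(-1, T))
Pow(Add(Function('U')(Function('K')(Mul(6, 3)), -74), -33932), -1) = Pow(Add(Add(12, Mul(-1, Mul(-8, Mul(6, 3), Add(9, Mul(6, 3))))), -33932), -1) = Pow(Add(Add(12, Mul(-1, Mul(-8, 18, Add(9, 18)))), -33932), -1) = Pow(Add(Add(12, Mul(-1, Mul(-8, 18, 27))), -33932), -1) = Pow(Add(Add(12, Mul(-1, -3888)), -33932), -1) = Pow(Add(Add(12, 3888), -33932), -1) = Pow(Add(3900, -33932), -1) = Pow(-30032, -1) = Rational(-1, 30032)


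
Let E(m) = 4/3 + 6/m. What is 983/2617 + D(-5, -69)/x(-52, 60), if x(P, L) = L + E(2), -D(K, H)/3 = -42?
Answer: 1178945/505081 ≈ 2.3342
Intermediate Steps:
D(K, H) = 126 (D(K, H) = -3*(-42) = 126)
E(m) = 4/3 + 6/m (E(m) = 4*(⅓) + 6/m = 4/3 + 6/m)
x(P, L) = 13/3 + L (x(P, L) = L + (4/3 + 6/2) = L + (4/3 + 6*(½)) = L + (4/3 + 3) = L + 13/3 = 13/3 + L)
983/2617 + D(-5, -69)/x(-52, 60) = 983/2617 + 126/(13/3 + 60) = 983*(1/2617) + 126/(193/3) = 983/2617 + 126*(3/193) = 983/2617 + 378/193 = 1178945/505081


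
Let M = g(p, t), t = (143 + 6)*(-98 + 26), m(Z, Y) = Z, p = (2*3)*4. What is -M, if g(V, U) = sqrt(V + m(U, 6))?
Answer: -4*I*sqrt(669) ≈ -103.46*I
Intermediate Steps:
p = 24 (p = 6*4 = 24)
t = -10728 (t = 149*(-72) = -10728)
g(V, U) = sqrt(U + V) (g(V, U) = sqrt(V + U) = sqrt(U + V))
M = 4*I*sqrt(669) (M = sqrt(-10728 + 24) = sqrt(-10704) = 4*I*sqrt(669) ≈ 103.46*I)
-M = -4*I*sqrt(669)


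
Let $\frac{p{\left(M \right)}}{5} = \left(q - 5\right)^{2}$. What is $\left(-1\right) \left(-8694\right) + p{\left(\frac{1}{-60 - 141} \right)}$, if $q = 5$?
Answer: $8694$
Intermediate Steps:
$p{\left(M \right)} = 0$ ($p{\left(M \right)} = 5 \left(5 - 5\right)^{2} = 5 \cdot 0^{2} = 5 \cdot 0 = 0$)
$\left(-1\right) \left(-8694\right) + p{\left(\frac{1}{-60 - 141} \right)} = \left(-1\right) \left(-8694\right) + 0 = 8694 + 0 = 8694$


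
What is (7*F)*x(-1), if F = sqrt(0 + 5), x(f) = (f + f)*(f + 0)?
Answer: 14*sqrt(5) ≈ 31.305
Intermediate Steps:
x(f) = 2*f**2 (x(f) = (2*f)*f = 2*f**2)
F = sqrt(5) ≈ 2.2361
(7*F)*x(-1) = (7*sqrt(5))*(2*(-1)**2) = (7*sqrt(5))*(2*1) = (7*sqrt(5))*2 = 14*sqrt(5)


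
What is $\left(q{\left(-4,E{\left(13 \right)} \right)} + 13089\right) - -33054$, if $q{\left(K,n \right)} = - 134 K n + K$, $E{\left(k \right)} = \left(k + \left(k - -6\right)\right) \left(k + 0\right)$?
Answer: $269115$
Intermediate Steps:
$E{\left(k \right)} = k \left(6 + 2 k\right)$ ($E{\left(k \right)} = \left(k + \left(k + 6\right)\right) k = \left(k + \left(6 + k\right)\right) k = \left(6 + 2 k\right) k = k \left(6 + 2 k\right)$)
$q{\left(K,n \right)} = K - 134 K n$ ($q{\left(K,n \right)} = - 134 K n + K = K - 134 K n$)
$\left(q{\left(-4,E{\left(13 \right)} \right)} + 13089\right) - -33054 = \left(- 4 \left(1 - 134 \cdot 2 \cdot 13 \left(3 + 13\right)\right) + 13089\right) - -33054 = \left(- 4 \left(1 - 134 \cdot 2 \cdot 13 \cdot 16\right) + 13089\right) + 33054 = \left(- 4 \left(1 - 55744\right) + 13089\right) + 33054 = \left(\left(-4\right) \left(-55743\right) + 13089\right) + 33054 = \left(222972 + 13089\right) + 33054 = 236061 + 33054 = 269115$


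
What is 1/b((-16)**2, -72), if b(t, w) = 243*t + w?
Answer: 1/62136 ≈ 1.6094e-5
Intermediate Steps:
b(t, w) = w + 243*t
1/b((-16)**2, -72) = 1/(-72 + 243*(-16)**2) = 1/(-72 + 243*256) = 1/(-72 + 62208) = 1/62136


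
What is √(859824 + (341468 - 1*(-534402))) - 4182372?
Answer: -4182372 + √1735694 ≈ -4.1811e+6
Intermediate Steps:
√(859824 + (341468 - 1*(-534402))) - 4182372 = √(859824 + (341468 + 534402)) - 4182372 = √(859824 + 875870) - 4182372 = √1735694 - 4182372 = -4182372 + √1735694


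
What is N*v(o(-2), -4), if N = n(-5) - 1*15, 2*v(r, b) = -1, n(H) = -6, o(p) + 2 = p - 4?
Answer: 21/2 ≈ 10.500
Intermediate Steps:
o(p) = -6 + p (o(p) = -2 + (p - 4) = -2 + (-4 + p) = -6 + p)
v(r, b) = -½ (v(r, b) = (½)*(-1) = -½)
N = -21 (N = -6 - 1*15 = -6 - 15 = -21)
N*v(o(-2), -4) = -21*(-½) = 21/2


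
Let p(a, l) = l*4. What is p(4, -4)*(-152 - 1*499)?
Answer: 10416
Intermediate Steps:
p(a, l) = 4*l
p(4, -4)*(-152 - 1*499) = (4*(-4))*(-152 - 1*499) = -16*(-152 - 499) = -16*(-651) = 10416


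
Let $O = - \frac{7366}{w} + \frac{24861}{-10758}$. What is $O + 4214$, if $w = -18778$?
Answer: $\frac{141816372751}{33668954} \approx 4212.1$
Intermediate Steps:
$O = - \frac{64599405}{33668954}$ ($O = - \frac{7366}{-18778} + \frac{24861}{-10758} = \left(-7366\right) \left(- \frac{1}{18778}\right) + 24861 \left(- \frac{1}{10758}\right) = \frac{3683}{9389} - \frac{8287}{3586} = - \frac{64599405}{33668954} \approx -1.9187$)
$O + 4214 = - \frac{64599405}{33668954} + 4214 = \frac{141816372751}{33668954}$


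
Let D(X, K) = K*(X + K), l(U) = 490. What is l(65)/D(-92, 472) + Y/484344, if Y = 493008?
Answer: 369430181/361966416 ≈ 1.0206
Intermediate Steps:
D(X, K) = K*(K + X)
l(65)/D(-92, 472) + Y/484344 = 490/((472*(472 - 92))) + 493008/484344 = 490/((472*380)) + 493008*(1/484344) = 490/179360 + 20542/20181 = 490*(1/179360) + 20542/20181 = 49/17936 + 20542/20181 = 369430181/361966416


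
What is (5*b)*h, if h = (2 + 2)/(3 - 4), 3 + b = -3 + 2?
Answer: 80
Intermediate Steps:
b = -4 (b = -3 + (-3 + 2) = -3 - 1 = -4)
h = -4 (h = 4/(-1) = 4*(-1) = -4)
(5*b)*h = (5*(-4))*(-4) = -20*(-4) = 80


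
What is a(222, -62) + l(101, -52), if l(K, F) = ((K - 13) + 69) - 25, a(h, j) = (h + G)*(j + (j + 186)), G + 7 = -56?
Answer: 9990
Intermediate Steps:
G = -63 (G = -7 - 56 = -63)
a(h, j) = (-63 + h)*(186 + 2*j) (a(h, j) = (h - 63)*(j + (j + 186)) = (-63 + h)*(j + (186 + j)) = (-63 + h)*(186 + 2*j))
l(K, F) = 31 + K (l(K, F) = ((-13 + K) + 69) - 25 = (56 + K) - 25 = 31 + K)
a(222, -62) + l(101, -52) = (-11718 - 126*(-62) + 186*222 + 2*222*(-62)) + (31 + 101) = (-11718 + 7812 + 41292 - 27528) + 132 = 9858 + 132 = 9990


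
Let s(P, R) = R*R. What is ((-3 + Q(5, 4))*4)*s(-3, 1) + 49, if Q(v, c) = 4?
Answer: 53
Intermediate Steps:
s(P, R) = R**2
((-3 + Q(5, 4))*4)*s(-3, 1) + 49 = ((-3 + 4)*4)*1**2 + 49 = (1*4)*1 + 49 = 4*1 + 49 = 4 + 49 = 53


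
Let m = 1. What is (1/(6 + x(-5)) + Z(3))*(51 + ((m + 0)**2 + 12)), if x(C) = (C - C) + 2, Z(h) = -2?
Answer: -120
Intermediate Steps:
x(C) = 2 (x(C) = 0 + 2 = 2)
(1/(6 + x(-5)) + Z(3))*(51 + ((m + 0)**2 + 12)) = (1/(6 + 2) - 2)*(51 + ((1 + 0)**2 + 12)) = (1/8 - 2)*(51 + (1**2 + 12)) = (1/8 - 2)*(51 + (1 + 12)) = -15*(51 + 13)/8 = -15/8*64 = -120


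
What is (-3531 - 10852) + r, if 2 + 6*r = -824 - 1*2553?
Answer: -89677/6 ≈ -14946.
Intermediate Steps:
r = -3379/6 (r = -⅓ + (-824 - 1*2553)/6 = -⅓ + (-824 - 2553)/6 = -⅓ + (⅙)*(-3377) = -⅓ - 3377/6 = -3379/6 ≈ -563.17)
(-3531 - 10852) + r = (-3531 - 10852) - 3379/6 = -14383 - 3379/6 = -89677/6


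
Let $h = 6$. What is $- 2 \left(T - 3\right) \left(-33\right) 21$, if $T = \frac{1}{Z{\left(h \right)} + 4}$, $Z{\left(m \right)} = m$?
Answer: $- \frac{20097}{5} \approx -4019.4$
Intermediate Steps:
$T = \frac{1}{10}$ ($T = \frac{1}{6 + 4} = \frac{1}{10} \approx 0.1$)
$- 2 \left(T - 3\right) \left(-33\right) 21 = - 2 \left(\frac{1}{10} - 3\right) \left(-33\right) 21 = \left(-2\right) \left(- \frac{29}{10}\right) \left(-33\right) 21 = \frac{29}{5} \left(-33\right) 21 = \left(- \frac{957}{5}\right) 21 = - \frac{20097}{5}$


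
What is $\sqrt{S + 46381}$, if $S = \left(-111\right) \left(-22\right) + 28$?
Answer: $\sqrt{48851} \approx 221.02$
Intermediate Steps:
$S = 2470$ ($S = 2442 + 28 = 2470$)
$\sqrt{S + 46381} = \sqrt{2470 + 46381} = \sqrt{48851}$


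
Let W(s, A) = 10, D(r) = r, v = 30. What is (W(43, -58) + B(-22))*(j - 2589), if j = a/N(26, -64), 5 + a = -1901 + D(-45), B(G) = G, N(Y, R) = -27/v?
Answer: 15164/3 ≈ 5054.7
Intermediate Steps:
N(Y, R) = -9/10 (N(Y, R) = -27/30 = -27*1/30 = -9/10)
a = -1951 (a = -5 + (-1901 - 45) = -5 - 1946 = -1951)
j = 19510/9 (j = -1951/(-9/10) = -1951*(-10/9) = 19510/9 ≈ 2167.8)
(W(43, -58) + B(-22))*(j - 2589) = (10 - 22)*(19510/9 - 2589) = -12*(-3791/9) = 15164/3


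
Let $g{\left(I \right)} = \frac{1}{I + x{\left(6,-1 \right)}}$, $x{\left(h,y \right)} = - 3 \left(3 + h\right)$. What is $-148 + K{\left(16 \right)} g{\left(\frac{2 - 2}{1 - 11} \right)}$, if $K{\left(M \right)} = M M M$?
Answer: $- \frac{8092}{27} \approx -299.7$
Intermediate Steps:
$x{\left(h,y \right)} = -9 - 3 h$
$K{\left(M \right)} = M^{3}$ ($K{\left(M \right)} = M^{2} M = M^{3}$)
$g{\left(I \right)} = \frac{1}{-27 + I}$ ($g{\left(I \right)} = \frac{1}{I - 27} = \frac{1}{-27 + I}$)
$-148 + K{\left(16 \right)} g{\left(\frac{2 - 2}{1 - 11} \right)} = -148 + \frac{16^{3}}{-27 + \frac{2 - 2}{1 - 11}} = -148 + \frac{4096}{-27 + \frac{0}{-10}} = -148 + \frac{4096}{-27 + 0 \left(- \frac{1}{10}\right)} = -148 + \frac{4096}{-27 + 0} = -148 + \frac{4096}{-27} = -148 + 4096 \left(- \frac{1}{27}\right) = -148 - \frac{4096}{27} = - \frac{8092}{27}$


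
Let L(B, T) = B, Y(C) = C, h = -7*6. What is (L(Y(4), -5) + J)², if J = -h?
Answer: 2116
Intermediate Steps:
h = -42
J = 42 (J = -1*(-42) = 42)
(L(Y(4), -5) + J)² = (4 + 42)² = 46² = 2116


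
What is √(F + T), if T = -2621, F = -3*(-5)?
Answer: I*√2606 ≈ 51.049*I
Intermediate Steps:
F = 15
√(F + T) = √(15 - 2621) = √(-2606) = I*√2606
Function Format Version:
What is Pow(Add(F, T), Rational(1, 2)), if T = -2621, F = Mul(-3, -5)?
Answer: Mul(I, Pow(2606, Rational(1, 2))) ≈ Mul(51.049, I)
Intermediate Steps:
F = 15
Pow(Add(F, T), Rational(1, 2)) = Pow(Add(15, -2621), Rational(1, 2)) = Pow(-2606, Rational(1, 2)) = Mul(I, Pow(2606, Rational(1, 2)))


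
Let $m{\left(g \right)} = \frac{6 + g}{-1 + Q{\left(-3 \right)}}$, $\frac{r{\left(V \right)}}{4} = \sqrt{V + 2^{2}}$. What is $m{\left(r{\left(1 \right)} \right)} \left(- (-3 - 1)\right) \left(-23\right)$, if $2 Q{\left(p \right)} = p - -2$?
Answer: $368 + \frac{736 \sqrt{5}}{3} \approx 916.58$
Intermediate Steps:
$Q{\left(p \right)} = 1 + \frac{p}{2}$ ($Q{\left(p \right)} = \frac{p - -2}{2} = \frac{p + 2}{2} = \frac{2 + p}{2} = 1 + \frac{p}{2}$)
$r{\left(V \right)} = 4 \sqrt{4 + V}$ ($r{\left(V \right)} = 4 \sqrt{V + 2^{2}} = 4 \sqrt{V + 4} = 4 \sqrt{4 + V}$)
$m{\left(g \right)} = -4 - \frac{2 g}{3}$ ($m{\left(g \right)} = \frac{6 + g}{-1 + \left(1 + \frac{1}{2} \left(-3\right)\right)} = \frac{6 + g}{-1 + \left(1 - \frac{3}{2}\right)} = \frac{6 + g}{-1 - \frac{1}{2}} = \frac{6 + g}{- \frac{3}{2}} = \left(6 + g\right) \left(- \frac{2}{3}\right) = -4 - \frac{2 g}{3}$)
$m{\left(r{\left(1 \right)} \right)} \left(- (-3 - 1)\right) \left(-23\right) = \left(-4 - \frac{2 \cdot 4 \sqrt{4 + 1}}{3}\right) \left(- (-3 - 1)\right) \left(-23\right) = \left(-4 - \frac{2 \cdot 4 \sqrt{5}}{3}\right) \left(\left(-1\right) \left(-4\right)\right) \left(-23\right) = \left(-4 - \frac{8 \sqrt{5}}{3}\right) 4 \left(-23\right) = \left(-16 - \frac{32 \sqrt{5}}{3}\right) \left(-23\right) = 368 + \frac{736 \sqrt{5}}{3}$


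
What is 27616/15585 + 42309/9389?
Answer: 918672389/146327565 ≈ 6.2782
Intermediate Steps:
27616/15585 + 42309/9389 = 918672389/146327565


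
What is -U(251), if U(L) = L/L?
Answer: -1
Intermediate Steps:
U(L) = 1
-U(251) = -1*1 = -1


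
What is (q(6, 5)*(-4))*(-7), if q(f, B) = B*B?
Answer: 700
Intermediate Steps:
q(f, B) = B²
(q(6, 5)*(-4))*(-7) = (5²*(-4))*(-7) = (25*(-4))*(-7) = -100*(-7) = 700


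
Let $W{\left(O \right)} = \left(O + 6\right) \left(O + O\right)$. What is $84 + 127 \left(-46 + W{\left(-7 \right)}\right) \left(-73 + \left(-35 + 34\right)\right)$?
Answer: $300820$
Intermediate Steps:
$W{\left(O \right)} = 2 O \left(6 + O\right)$ ($W{\left(O \right)} = \left(6 + O\right) 2 O = 2 O \left(6 + O\right)$)
$84 + 127 \left(-46 + W{\left(-7 \right)}\right) \left(-73 + \left(-35 + 34\right)\right) = 84 + 127 \left(-46 + 2 \left(-7\right) \left(6 - 7\right)\right) \left(-73 + \left(-35 + 34\right)\right) = 84 + 127 \left(-46 + 2 \left(-7\right) \left(-1\right)\right) \left(-73 - 1\right) = 84 + 127 \left(-46 + 14\right) \left(-74\right) = 84 + 127 \left(\left(-32\right) \left(-74\right)\right) = 84 + 127 \cdot 2368 = 84 + 300736 = 300820$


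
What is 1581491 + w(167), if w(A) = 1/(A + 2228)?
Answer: 3787670946/2395 ≈ 1.5815e+6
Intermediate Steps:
w(A) = 1/(2228 + A)
1581491 + w(167) = 1581491 + 1/(2228 + 167) = 1581491 + 1/2395 = 3787670946/2395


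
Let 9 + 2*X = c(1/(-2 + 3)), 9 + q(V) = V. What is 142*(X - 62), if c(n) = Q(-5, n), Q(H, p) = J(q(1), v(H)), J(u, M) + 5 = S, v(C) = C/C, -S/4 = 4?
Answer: -10934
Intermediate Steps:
S = -16 (S = -4*4 = -16)
q(V) = -9 + V
v(C) = 1
J(u, M) = -21 (J(u, M) = -5 - 16 = -21)
Q(H, p) = -21
c(n) = -21
X = -15 (X = -9/2 + (½)*(-21) = -9/2 - 21/2 = -15)
142*(X - 62) = 142*(-15 - 62) = 142*(-77) = -10934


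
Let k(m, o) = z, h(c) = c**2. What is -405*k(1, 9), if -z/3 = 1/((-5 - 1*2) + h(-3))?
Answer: 1215/2 ≈ 607.50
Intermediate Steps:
z = -3/2 (z = -3/((-5 - 1*2) + (-3)**2) = -3/((-5 - 2) + 9) = -3/(-7 + 9) = -3/2 ≈ -1.5000)
k(m, o) = -3/2
-405*k(1, 9) = -405*(-3/2) = 1215/2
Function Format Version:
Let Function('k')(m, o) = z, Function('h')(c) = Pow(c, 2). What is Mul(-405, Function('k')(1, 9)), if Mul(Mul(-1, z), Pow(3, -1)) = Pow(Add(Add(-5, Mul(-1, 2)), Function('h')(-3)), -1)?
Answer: Rational(1215, 2) ≈ 607.50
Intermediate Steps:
z = Rational(-3, 2) (z = Mul(-3, Pow(Add(Add(-5, Mul(-1, 2)), Pow(-3, 2)), -1)) = Mul(-3, Pow(Add(Add(-5, -2), 9), -1)) = Mul(-3, Pow(Add(-7, 9), -1)) = Mul(-3, Pow(2, -1)) = Mul(-3, Rational(1, 2)) = Rational(-3, 2) ≈ -1.5000)
Function('k')(m, o) = Rational(-3, 2)
Mul(-405, Function('k')(1, 9)) = Mul(-405, Rational(-3, 2)) = Rational(1215, 2)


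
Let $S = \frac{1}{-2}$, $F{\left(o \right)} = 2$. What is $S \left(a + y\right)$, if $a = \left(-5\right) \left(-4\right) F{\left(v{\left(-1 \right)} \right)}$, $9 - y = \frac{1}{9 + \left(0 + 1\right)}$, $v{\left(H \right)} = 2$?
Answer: $- \frac{489}{20} \approx -24.45$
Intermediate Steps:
$S = - \frac{1}{2} \approx -0.5$
$y = \frac{89}{10}$ ($y = 9 - \frac{1}{9 + \left(0 + 1\right)} = 9 - \frac{1}{9 + 1} = 9 - \frac{1}{10} = \frac{89}{10} \approx 8.9$)
$a = 40$ ($a = \left(-5\right) \left(-4\right) 2 = 20 \cdot 2 = 40$)
$S \left(a + y\right) = - \frac{40 + \frac{89}{10}}{2} = \left(- \frac{1}{2}\right) \frac{489}{10} = - \frac{489}{20}$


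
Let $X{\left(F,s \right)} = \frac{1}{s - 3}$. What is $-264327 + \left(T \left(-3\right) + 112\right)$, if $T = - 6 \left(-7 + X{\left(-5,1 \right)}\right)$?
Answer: $-264350$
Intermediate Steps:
$X{\left(F,s \right)} = \frac{1}{-3 + s}$
$T = 45$ ($T = - 6 \left(-7 + \frac{1}{-3 + 1}\right) = - 6 \left(-7 + \frac{1}{-2}\right) = - 6 \left(-7 - \frac{1}{2}\right) = \left(-6\right) \left(- \frac{15}{2}\right) = 45$)
$-264327 + \left(T \left(-3\right) + 112\right) = -264327 + \left(45 \left(-3\right) + 112\right) = -264327 + \left(-135 + 112\right) = -264327 - 23 = -264350$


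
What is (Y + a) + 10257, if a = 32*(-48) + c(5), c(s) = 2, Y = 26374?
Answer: 35097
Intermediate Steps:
a = -1534 (a = 32*(-48) + 2 = -1536 + 2 = -1534)
(Y + a) + 10257 = (26374 - 1534) + 10257 = 24840 + 10257 = 35097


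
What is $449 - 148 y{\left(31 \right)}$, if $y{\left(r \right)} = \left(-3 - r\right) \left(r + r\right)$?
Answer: $312433$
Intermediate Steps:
$y{\left(r \right)} = 2 r \left(-3 - r\right)$ ($y{\left(r \right)} = \left(-3 - r\right) 2 r = 2 r \left(-3 - r\right)$)
$449 - 148 y{\left(31 \right)} = 449 - 148 \left(\left(-2\right) 31 \left(3 + 31\right)\right) = 449 - 148 \left(\left(-2\right) 31 \cdot 34\right) = 449 - -311984 = 449 + 311984 = 312433$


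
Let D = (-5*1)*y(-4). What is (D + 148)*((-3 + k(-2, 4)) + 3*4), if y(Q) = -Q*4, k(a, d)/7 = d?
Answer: 2516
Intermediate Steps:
k(a, d) = 7*d
y(Q) = -4*Q
D = -80 (D = (-5*1)*(-4*(-4)) = -5*16 = -80)
(D + 148)*((-3 + k(-2, 4)) + 3*4) = (-80 + 148)*((-3 + 7*4) + 3*4) = 68*((-3 + 28) + 12) = 68*(25 + 12) = 68*37 = 2516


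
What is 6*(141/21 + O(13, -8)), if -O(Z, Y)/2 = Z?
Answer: -810/7 ≈ -115.71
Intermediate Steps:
O(Z, Y) = -2*Z
6*(141/21 + O(13, -8)) = 6*(141/21 - 2*13) = 6*(141*(1/21) - 26) = 6*(47/7 - 26) = 6*(-135/7) = -810/7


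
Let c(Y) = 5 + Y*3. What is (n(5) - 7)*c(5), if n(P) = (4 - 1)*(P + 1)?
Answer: 220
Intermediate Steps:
c(Y) = 5 + 3*Y
n(P) = 3 + 3*P (n(P) = 3*(1 + P) = 3 + 3*P)
(n(5) - 7)*c(5) = ((3 + 3*5) - 7)*(5 + 3*5) = ((3 + 15) - 7)*(5 + 15) = (18 - 7)*20 = 11*20 = 220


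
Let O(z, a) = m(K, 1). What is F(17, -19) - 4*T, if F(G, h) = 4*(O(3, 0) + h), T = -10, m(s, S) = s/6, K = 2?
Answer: -104/3 ≈ -34.667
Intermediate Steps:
m(s, S) = s/6 (m(s, S) = s*(⅙) = s/6)
O(z, a) = ⅓ (O(z, a) = (⅙)*2 = ⅓)
F(G, h) = 4/3 + 4*h (F(G, h) = 4*(⅓ + h) = 4/3 + 4*h)
F(17, -19) - 4*T = (4/3 + 4*(-19)) - 4*(-10) = (4/3 - 76) - 1*(-40) = -224/3 + 40 = -104/3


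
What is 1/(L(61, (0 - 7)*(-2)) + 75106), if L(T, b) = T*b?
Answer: 1/75960 ≈ 1.3165e-5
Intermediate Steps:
1/(L(61, (0 - 7)*(-2)) + 75106) = 1/(61*((0 - 7)*(-2)) + 75106) = 1/(61*(-7*(-2)) + 75106) = 1/(61*14 + 75106) = 1/(854 + 75106) = 1/75960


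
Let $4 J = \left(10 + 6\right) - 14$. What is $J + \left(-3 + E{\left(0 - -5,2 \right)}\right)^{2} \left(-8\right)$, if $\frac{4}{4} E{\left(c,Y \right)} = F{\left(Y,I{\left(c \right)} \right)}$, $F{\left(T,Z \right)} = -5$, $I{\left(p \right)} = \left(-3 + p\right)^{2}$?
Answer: $- \frac{1023}{2} \approx -511.5$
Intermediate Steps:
$E{\left(c,Y \right)} = -5$
$J = \frac{1}{2}$ ($J = \frac{\left(10 + 6\right) - 14}{4} = \frac{16 - 14}{4} = \frac{1}{4} \cdot 2 = \frac{1}{2} \approx 0.5$)
$J + \left(-3 + E{\left(0 - -5,2 \right)}\right)^{2} \left(-8\right) = \frac{1}{2} + \left(-3 - 5\right)^{2} \left(-8\right) = \frac{1}{2} + \left(-8\right)^{2} \left(-8\right) = \frac{1}{2} + 64 \left(-8\right) = \frac{1}{2} - 512 = - \frac{1023}{2}$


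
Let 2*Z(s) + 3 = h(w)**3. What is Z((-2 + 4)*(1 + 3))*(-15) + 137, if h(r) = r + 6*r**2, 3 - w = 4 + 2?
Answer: -994723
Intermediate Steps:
w = -3 (w = 3 - (4 + 2) = 3 - 1*6 = 3 - 6 = -3)
Z(s) = 66324 (Z(s) = -3/2 + (-3*(1 + 6*(-3)))**3/2 = -3/2 + (-3*(1 - 18))**3/2 = -3/2 + (-3*(-17))**3/2 = -3/2 + (1/2)*51**3 = -3/2 + (1/2)*132651 = -3/2 + 132651/2 = 66324)
Z((-2 + 4)*(1 + 3))*(-15) + 137 = 66324*(-15) + 137 = -994860 + 137 = -994723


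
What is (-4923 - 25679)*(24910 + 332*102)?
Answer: -1798601948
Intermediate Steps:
(-4923 - 25679)*(24910 + 332*102) = -30602*(24910 + 33864) = -30602*58774 = -1798601948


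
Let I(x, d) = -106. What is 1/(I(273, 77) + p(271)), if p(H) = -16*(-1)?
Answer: -1/90 ≈ -0.011111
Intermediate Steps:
p(H) = 16
1/(I(273, 77) + p(271)) = 1/(-106 + 16) = 1/(-90) = -1/90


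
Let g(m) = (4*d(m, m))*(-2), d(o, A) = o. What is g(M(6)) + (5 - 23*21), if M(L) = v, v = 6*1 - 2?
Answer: -510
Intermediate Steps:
v = 4 (v = 6 - 2 = 4)
M(L) = 4
g(m) = -8*m (g(m) = (4*m)*(-2) = -8*m)
g(M(6)) + (5 - 23*21) = -8*4 + (5 - 23*21) = -32 + (5 - 483) = -32 - 478 = -510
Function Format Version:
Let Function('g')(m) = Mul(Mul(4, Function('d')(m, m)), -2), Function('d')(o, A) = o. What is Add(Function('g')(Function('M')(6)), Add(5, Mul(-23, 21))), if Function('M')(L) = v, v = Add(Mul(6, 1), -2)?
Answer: -510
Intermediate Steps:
v = 4 (v = Add(6, -2) = 4)
Function('M')(L) = 4
Function('g')(m) = Mul(-8, m) (Function('g')(m) = Mul(Mul(4, m), -2) = Mul(-8, m))
Add(Function('g')(Function('M')(6)), Add(5, Mul(-23, 21))) = Add(Mul(-8, 4), Add(5, Mul(-23, 21))) = Add(-32, Add(5, -483)) = Add(-32, -478) = -510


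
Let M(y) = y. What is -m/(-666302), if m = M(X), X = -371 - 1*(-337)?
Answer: -17/333151 ≈ -5.1028e-5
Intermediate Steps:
X = -34 (X = -371 + 337 = -34)
m = -34
-m/(-666302) = -(-34)/(-666302) = -(-34)*(-1)/666302 = -1*17/333151 = -17/333151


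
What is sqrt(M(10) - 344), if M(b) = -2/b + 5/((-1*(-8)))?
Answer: 3*I*sqrt(15270)/20 ≈ 18.536*I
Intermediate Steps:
M(b) = 5/8 - 2/b (M(b) = -2/b + 5/8 = 5/8 - 2/b)
sqrt(M(10) - 344) = sqrt((5/8 - 2/10) - 344) = sqrt((5/8 - 2*1/10) - 344) = sqrt((5/8 - 1/5) - 344) = sqrt(17/40 - 344) = sqrt(-13743/40) = 3*I*sqrt(15270)/20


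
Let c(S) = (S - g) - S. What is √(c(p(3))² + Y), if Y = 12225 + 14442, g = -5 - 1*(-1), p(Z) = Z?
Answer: √26683 ≈ 163.35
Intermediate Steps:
g = -4 (g = -5 + 1 = -4)
Y = 26667
c(S) = 4 (c(S) = (S - 1*(-4)) - S = (S + 4) - S = (4 + S) - S = 4)
√(c(p(3))² + Y) = √(4² + 26667) = √(16 + 26667) = √26683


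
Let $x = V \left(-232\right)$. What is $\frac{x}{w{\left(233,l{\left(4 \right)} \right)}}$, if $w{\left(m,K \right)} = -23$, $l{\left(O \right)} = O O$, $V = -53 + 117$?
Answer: $\frac{14848}{23} \approx 645.57$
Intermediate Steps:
$V = 64$
$l{\left(O \right)} = O^{2}$
$x = -14848$ ($x = 64 \left(-232\right) = -14848$)
$\frac{x}{w{\left(233,l{\left(4 \right)} \right)}} = - \frac{14848}{-23} = \left(-14848\right) \left(- \frac{1}{23}\right) = \frac{14848}{23}$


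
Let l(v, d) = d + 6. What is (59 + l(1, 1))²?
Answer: 4356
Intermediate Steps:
l(v, d) = 6 + d
(59 + l(1, 1))² = (59 + (6 + 1))² = (59 + 7)² = 66² = 4356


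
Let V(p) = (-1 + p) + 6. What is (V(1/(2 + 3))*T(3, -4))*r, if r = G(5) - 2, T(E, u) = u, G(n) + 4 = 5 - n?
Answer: 624/5 ≈ 124.80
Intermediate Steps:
G(n) = 1 - n (G(n) = -4 + (5 - n) = 1 - n)
r = -6 (r = (1 - 1*5) - 2 = (1 - 5) - 2 = -4 - 2 = -6)
V(p) = 5 + p
(V(1/(2 + 3))*T(3, -4))*r = ((5 + 1/(2 + 3))*(-4))*(-6) = ((5 + 1/5)*(-4))*(-6) = ((26/5)*(-4))*(-6) = -104/5*(-6) = 624/5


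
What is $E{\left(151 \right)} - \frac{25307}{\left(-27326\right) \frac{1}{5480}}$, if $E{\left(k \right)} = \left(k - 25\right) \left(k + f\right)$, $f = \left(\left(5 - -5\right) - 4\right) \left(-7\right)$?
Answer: $\frac{256988822}{13663} \approx 18809.0$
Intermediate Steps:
$f = -42$ ($f = \left(\left(5 + 5\right) - 4\right) \left(-7\right) = \left(10 - 4\right) \left(-7\right) = 6 \left(-7\right) = -42$)
$E{\left(k \right)} = \left(-42 + k\right) \left(-25 + k\right)$ ($E{\left(k \right)} = \left(k - 25\right) \left(k - 42\right) = \left(-25 + k\right) \left(-42 + k\right) = \left(-42 + k\right) \left(-25 + k\right)$)
$E{\left(151 \right)} - \frac{25307}{\left(-27326\right) \frac{1}{5480}} = \left(1050 + 151^{2} - 10117\right) - \frac{25307}{\left(-27326\right) \frac{1}{5480}} = \left(1050 + 22801 - 10117\right) - \frac{25307}{\left(-27326\right) \frac{1}{5480}} = 13734 - \frac{25307}{- \frac{13663}{2740}} = 13734 - 25307 \left(- \frac{2740}{13663}\right) = 13734 - - \frac{69341180}{13663} = 13734 + \frac{69341180}{13663} = \frac{256988822}{13663}$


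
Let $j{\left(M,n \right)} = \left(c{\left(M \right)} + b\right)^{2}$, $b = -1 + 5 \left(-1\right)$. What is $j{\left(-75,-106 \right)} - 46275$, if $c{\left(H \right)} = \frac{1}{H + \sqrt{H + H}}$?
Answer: $\frac{2 \left(- 126578812 i - 17339595 \sqrt{6}\right)}{75 \left(10 \sqrt{6} + 73 i\right)} \approx -46239.0 + 0.025505 i$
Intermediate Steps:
$b = -6$ ($b = -1 - 5 = -6$)
$c{\left(H \right)} = \frac{1}{H + \sqrt{2} \sqrt{H}}$ ($c{\left(H \right)} = \frac{1}{H + \sqrt{2 H}} = \frac{1}{H + \sqrt{2} \sqrt{H}}$)
$j{\left(M,n \right)} = \left(-6 + \frac{1}{M + \sqrt{2} \sqrt{M}}\right)^{2}$ ($j{\left(M,n \right)} = \left(\frac{1}{M + \sqrt{2} \sqrt{M}} - 6\right)^{2} = \left(-6 + \frac{1}{M + \sqrt{2} \sqrt{M}}\right)^{2}$)
$j{\left(-75,-106 \right)} - 46275 = \left(6 - \frac{1}{-75 + \sqrt{2} \sqrt{-75}}\right)^{2} - 46275 = \left(6 - \frac{1}{-75 + \sqrt{2} \cdot 5 i \sqrt{3}}\right)^{2} - 46275 = \left(6 - \frac{1}{-75 + 5 i \sqrt{6}}\right)^{2} - 46275 = -46275 + \left(6 - \frac{1}{-75 + 5 i \sqrt{6}}\right)^{2}$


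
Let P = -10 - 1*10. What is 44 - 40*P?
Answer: 844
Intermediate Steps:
P = -20 (P = -10 - 10 = -20)
44 - 40*P = 44 - 40*(-20) = 44 + 800 = 844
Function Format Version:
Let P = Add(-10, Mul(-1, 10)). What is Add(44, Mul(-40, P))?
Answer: 844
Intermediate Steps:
P = -20 (P = Add(-10, -10) = -20)
Add(44, Mul(-40, P)) = Add(44, Mul(-40, -20)) = Add(44, 800) = 844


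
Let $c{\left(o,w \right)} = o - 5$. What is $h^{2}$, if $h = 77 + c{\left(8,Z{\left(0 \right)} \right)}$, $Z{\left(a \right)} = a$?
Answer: $6400$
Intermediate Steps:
$c{\left(o,w \right)} = -5 + o$
$h = 80$ ($h = 77 + \left(-5 + 8\right) = 77 + 3 = 80$)
$h^{2} = 80^{2} = 6400$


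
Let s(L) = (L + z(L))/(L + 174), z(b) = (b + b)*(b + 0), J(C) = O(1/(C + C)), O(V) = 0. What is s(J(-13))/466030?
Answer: 0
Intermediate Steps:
J(C) = 0
z(b) = 2*b² (z(b) = (2*b)*b = 2*b²)
s(L) = (L + 2*L²)/(174 + L) (s(L) = (L + 2*L²)/(L + 174) = (L + 2*L²)/(174 + L))
s(J(-13))/466030 = (0*(1 + 2*0)/(174 + 0))/466030 = (0*(1 + 0)/174)*(1/466030) = (0*(1/174)*1)*(1/466030) = 0*(1/466030) = 0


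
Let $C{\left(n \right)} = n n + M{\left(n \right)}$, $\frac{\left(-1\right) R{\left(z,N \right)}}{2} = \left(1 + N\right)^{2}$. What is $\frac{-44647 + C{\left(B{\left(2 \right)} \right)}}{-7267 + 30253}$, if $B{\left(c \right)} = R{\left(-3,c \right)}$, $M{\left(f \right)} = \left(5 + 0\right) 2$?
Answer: $- \frac{14771}{7662} \approx -1.9278$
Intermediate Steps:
$R{\left(z,N \right)} = - 2 \left(1 + N\right)^{2}$
$M{\left(f \right)} = 10$ ($M{\left(f \right)} = 5 \cdot 2 = 10$)
$B{\left(c \right)} = - 2 \left(1 + c\right)^{2}$
$C{\left(n \right)} = 10 + n^{2}$ ($C{\left(n \right)} = n n + 10 = n^{2} + 10 = 10 + n^{2}$)
$\frac{-44647 + C{\left(B{\left(2 \right)} \right)}}{-7267 + 30253} = \frac{-44647 + \left(10 + \left(- 2 \left(1 + 2\right)^{2}\right)^{2}\right)}{-7267 + 30253} = \frac{-44647 + \left(10 + \left(- 2 \cdot 3^{2}\right)^{2}\right)}{22986} = \left(-44647 + \left(10 + \left(\left(-2\right) 9\right)^{2}\right)\right) \frac{1}{22986} = \left(-44647 + \left(10 + \left(-18\right)^{2}\right)\right) \frac{1}{22986} = \left(-44647 + \left(10 + 324\right)\right) \frac{1}{22986} = \left(-44647 + 334\right) \frac{1}{22986} = \left(-44313\right) \frac{1}{22986} = - \frac{14771}{7662}$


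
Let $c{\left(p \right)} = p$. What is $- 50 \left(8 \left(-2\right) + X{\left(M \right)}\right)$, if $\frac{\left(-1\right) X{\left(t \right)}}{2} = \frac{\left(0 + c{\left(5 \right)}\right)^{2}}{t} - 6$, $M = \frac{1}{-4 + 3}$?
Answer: $-2300$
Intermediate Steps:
$M = -1$ ($M = \frac{1}{-1} = -1$)
$X{\left(t \right)} = 12 - \frac{50}{t}$ ($X{\left(t \right)} = - 2 \left(\frac{\left(0 + 5\right)^{2}}{t} - 6\right) = - 2 \left(\frac{5^{2}}{t} - 6\right) = - 2 \left(\frac{25}{t} - 6\right) = - 2 \left(-6 + \frac{25}{t}\right) = 12 - \frac{50}{t}$)
$- 50 \left(8 \left(-2\right) + X{\left(M \right)}\right) = - 50 \left(8 \left(-2\right) - \left(-12 + \frac{50}{-1}\right)\right) = - 50 \left(-16 + \left(12 - -50\right)\right) = - 50 \left(-16 + \left(12 + 50\right)\right) = - 50 \left(-16 + 62\right) = \left(-50\right) 46 = -2300$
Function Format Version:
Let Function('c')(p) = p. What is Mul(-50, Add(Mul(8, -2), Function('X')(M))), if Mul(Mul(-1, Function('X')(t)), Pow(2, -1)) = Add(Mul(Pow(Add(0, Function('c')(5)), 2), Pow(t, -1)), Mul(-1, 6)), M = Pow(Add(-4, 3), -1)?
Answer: -2300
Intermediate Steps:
M = -1 (M = Pow(-1, -1) = -1)
Function('X')(t) = Add(12, Mul(-50, Pow(t, -1))) (Function('X')(t) = Mul(-2, Add(Mul(Pow(Add(0, 5), 2), Pow(t, -1)), Mul(-1, 6))) = Mul(-2, Add(Mul(Pow(5, 2), Pow(t, -1)), -6)) = Mul(-2, Add(Mul(25, Pow(t, -1)), -6)) = Mul(-2, Add(-6, Mul(25, Pow(t, -1)))) = Add(12, Mul(-50, Pow(t, -1))))
Mul(-50, Add(Mul(8, -2), Function('X')(M))) = Mul(-50, Add(Mul(8, -2), Add(12, Mul(-50, Pow(-1, -1))))) = Mul(-50, Add(-16, Add(12, Mul(-50, -1)))) = Mul(-50, Add(-16, Add(12, 50))) = Mul(-50, Add(-16, 62)) = Mul(-50, 46) = -2300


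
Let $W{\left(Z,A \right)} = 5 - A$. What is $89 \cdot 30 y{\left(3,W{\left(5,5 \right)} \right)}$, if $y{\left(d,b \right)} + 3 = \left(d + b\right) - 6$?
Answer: $-16020$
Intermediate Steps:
$y{\left(d,b \right)} = -9 + b + d$ ($y{\left(d,b \right)} = -3 - \left(6 - b - d\right) = -3 + \left(-6 + b + d\right) = -9 + b + d$)
$89 \cdot 30 y{\left(3,W{\left(5,5 \right)} \right)} = 89 \cdot 30 \left(-9 + \left(5 - 5\right) + 3\right) = 2670 \left(-9 + \left(5 - 5\right) + 3\right) = 2670 \left(-9 + 0 + 3\right) = 2670 \left(-6\right) = -16020$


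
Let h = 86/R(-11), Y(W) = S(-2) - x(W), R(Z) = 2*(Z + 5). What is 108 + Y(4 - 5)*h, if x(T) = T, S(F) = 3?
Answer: 238/3 ≈ 79.333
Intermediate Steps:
R(Z) = 10 + 2*Z (R(Z) = 2*(5 + Z) = 10 + 2*Z)
Y(W) = 3 - W
h = -43/6 (h = 86/(10 + 2*(-11)) = 86/(10 - 22) = 86/(-12) = 86*(-1/12) = -43/6 ≈ -7.1667)
108 + Y(4 - 5)*h = 108 + (3 - (4 - 5))*(-43/6) = 108 + (3 - 1*(-1))*(-43/6) = 108 + (3 + 1)*(-43/6) = 108 + 4*(-43/6) = 108 - 86/3 = 238/3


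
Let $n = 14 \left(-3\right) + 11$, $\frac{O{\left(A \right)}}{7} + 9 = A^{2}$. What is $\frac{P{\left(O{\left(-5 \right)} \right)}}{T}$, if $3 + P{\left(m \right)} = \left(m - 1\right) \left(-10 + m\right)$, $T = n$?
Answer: $- \frac{11319}{31} \approx -365.13$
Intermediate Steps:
$O{\left(A \right)} = -63 + 7 A^{2}$
$n = -31$ ($n = -42 + 11 = -31$)
$T = -31$
$P{\left(m \right)} = -3 + \left(-1 + m\right) \left(-10 + m\right)$ ($P{\left(m \right)} = -3 + \left(m - 1\right) \left(-10 + m\right) = -3 + \left(-1 + m\right) \left(-10 + m\right)$)
$\frac{P{\left(O{\left(-5 \right)} \right)}}{T} = \frac{7 + \left(-63 + 7 \left(-5\right)^{2}\right)^{2} - 11 \left(-63 + 7 \left(-5\right)^{2}\right)}{-31} = \left(7 + \left(-63 + 7 \cdot 25\right)^{2} - 11 \left(-63 + 7 \cdot 25\right)\right) \left(- \frac{1}{31}\right) = \left(7 + \left(-63 + 175\right)^{2} - 11 \left(-63 + 175\right)\right) \left(- \frac{1}{31}\right) = \left(7 + 112^{2} - 1232\right) \left(- \frac{1}{31}\right) = \left(7 + 12544 - 1232\right) \left(- \frac{1}{31}\right) = 11319 \left(- \frac{1}{31}\right) = - \frac{11319}{31}$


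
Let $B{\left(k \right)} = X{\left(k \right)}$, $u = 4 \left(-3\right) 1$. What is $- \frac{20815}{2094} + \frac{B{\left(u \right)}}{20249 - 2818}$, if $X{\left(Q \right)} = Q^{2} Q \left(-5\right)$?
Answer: $- \frac{344734105}{36500514} \approx -9.4446$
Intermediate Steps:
$u = -12$ ($u = \left(-12\right) 1 = -12$)
$X{\left(Q \right)} = - 5 Q^{3}$ ($X{\left(Q \right)} = Q^{3} \left(-5\right) = - 5 Q^{3}$)
$B{\left(k \right)} = - 5 k^{3}$
$- \frac{20815}{2094} + \frac{B{\left(u \right)}}{20249 - 2818} = - \frac{20815}{2094} + \frac{\left(-5\right) \left(-12\right)^{3}}{20249 - 2818} = \left(-20815\right) \frac{1}{2094} + \frac{\left(-5\right) \left(-1728\right)}{20249 - 2818} = - \frac{20815}{2094} + \frac{8640}{17431} = - \frac{344734105}{36500514}$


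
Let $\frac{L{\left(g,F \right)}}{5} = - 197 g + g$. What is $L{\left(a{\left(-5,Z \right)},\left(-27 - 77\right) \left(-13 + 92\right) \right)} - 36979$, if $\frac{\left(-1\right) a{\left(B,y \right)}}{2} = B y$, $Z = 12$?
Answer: $-154579$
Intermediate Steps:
$a{\left(B,y \right)} = - 2 B y$
$L{\left(g,F \right)} = - 980 g$ ($L{\left(g,F \right)} = 5 \left(- 197 g + g\right) = 5 \left(- 196 g\right) = - 980 g$)
$L{\left(a{\left(-5,Z \right)},\left(-27 - 77\right) \left(-13 + 92\right) \right)} - 36979 = - 980 \left(\left(-2\right) \left(-5\right) 12\right) - 36979 = \left(-980\right) 120 - 36979 = -117600 - 36979 = -154579$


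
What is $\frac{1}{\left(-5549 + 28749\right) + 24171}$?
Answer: $\frac{1}{47371} \approx 2.111 \cdot 10^{-5}$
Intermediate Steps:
$\frac{1}{\left(-5549 + 28749\right) + 24171} = \frac{1}{23200 + 24171} = \frac{1}{47371}$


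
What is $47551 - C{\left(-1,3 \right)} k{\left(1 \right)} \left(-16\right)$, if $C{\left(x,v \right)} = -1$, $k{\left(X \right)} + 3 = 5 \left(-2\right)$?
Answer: $47759$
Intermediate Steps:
$k{\left(X \right)} = -13$ ($k{\left(X \right)} = -3 + 5 \left(-2\right) = -3 - 10 = -13$)
$47551 - C{\left(-1,3 \right)} k{\left(1 \right)} \left(-16\right) = 47551 - \left(-1\right) \left(-13\right) \left(-16\right) = 47551 - 13 \left(-16\right) = 47551 - -208 = 47551 + 208 = 47759$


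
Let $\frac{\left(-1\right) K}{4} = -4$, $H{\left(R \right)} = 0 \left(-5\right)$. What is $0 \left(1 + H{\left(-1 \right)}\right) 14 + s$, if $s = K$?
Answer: $16$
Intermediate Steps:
$H{\left(R \right)} = 0$
$K = 16$ ($K = \left(-4\right) \left(-4\right) = 16$)
$s = 16$
$0 \left(1 + H{\left(-1 \right)}\right) 14 + s = 0 \left(1 + 0\right) 14 + 16 = 0 \cdot 1 \cdot 14 + 16 = 0 \cdot 14 + 16 = 0 + 16 = 16$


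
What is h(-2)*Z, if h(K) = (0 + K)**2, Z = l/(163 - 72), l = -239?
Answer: -956/91 ≈ -10.505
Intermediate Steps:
Z = -239/91 (Z = -239/(163 - 72) = -239/91 ≈ -2.6264)
h(K) = K**2
h(-2)*Z = (-2)**2*(-239/91) = 4*(-239/91) = -956/91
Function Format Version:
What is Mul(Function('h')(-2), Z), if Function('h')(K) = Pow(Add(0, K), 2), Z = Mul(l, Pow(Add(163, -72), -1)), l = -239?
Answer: Rational(-956, 91) ≈ -10.505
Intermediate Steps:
Z = Rational(-239, 91) (Z = Mul(-239, Pow(Add(163, -72), -1)) = Mul(-239, Pow(91, -1)) = Mul(-239, Rational(1, 91)) = Rational(-239, 91) ≈ -2.6264)
Function('h')(K) = Pow(K, 2)
Mul(Function('h')(-2), Z) = Mul(Pow(-2, 2), Rational(-239, 91)) = Mul(4, Rational(-239, 91)) = Rational(-956, 91)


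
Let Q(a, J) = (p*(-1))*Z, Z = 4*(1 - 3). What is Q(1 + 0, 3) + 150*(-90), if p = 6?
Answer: -13452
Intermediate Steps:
Z = -8 (Z = 4*(-2) = -8)
Q(a, J) = 48 (Q(a, J) = (6*(-1))*(-8) = -6*(-8) = 48)
Q(1 + 0, 3) + 150*(-90) = 48 + 150*(-90) = 48 - 13500 = -13452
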